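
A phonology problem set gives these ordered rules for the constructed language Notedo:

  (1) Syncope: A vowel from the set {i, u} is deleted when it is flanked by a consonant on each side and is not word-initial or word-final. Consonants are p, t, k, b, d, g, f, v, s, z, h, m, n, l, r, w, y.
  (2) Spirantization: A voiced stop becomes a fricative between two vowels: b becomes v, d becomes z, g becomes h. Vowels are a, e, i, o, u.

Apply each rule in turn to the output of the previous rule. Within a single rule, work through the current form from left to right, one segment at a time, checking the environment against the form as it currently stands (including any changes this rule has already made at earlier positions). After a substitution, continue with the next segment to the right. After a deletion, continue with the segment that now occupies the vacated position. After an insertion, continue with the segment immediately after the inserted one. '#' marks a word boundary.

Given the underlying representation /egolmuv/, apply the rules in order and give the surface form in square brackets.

[eholmv]

(1) Syncope: [egolmuv] → [egolmv]
(2) Spirantization: [egolmv] → [eholmv]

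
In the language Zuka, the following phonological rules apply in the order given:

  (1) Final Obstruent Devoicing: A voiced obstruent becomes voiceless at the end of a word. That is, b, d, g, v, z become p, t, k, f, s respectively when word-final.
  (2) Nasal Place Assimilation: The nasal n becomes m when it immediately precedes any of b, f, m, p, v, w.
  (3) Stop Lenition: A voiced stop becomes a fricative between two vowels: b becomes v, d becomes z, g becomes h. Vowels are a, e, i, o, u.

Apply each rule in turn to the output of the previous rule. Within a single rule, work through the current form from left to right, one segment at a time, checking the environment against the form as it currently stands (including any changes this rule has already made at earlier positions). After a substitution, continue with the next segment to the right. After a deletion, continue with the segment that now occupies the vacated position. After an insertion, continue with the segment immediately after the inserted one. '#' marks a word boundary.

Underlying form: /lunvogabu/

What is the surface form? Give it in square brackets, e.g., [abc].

(1) Final Obstruent Devoicing: no change — [lunvogabu]
(2) Nasal Place Assimilation: [lunvogabu] → [lumvogabu]
(3) Stop Lenition: [lumvogabu] → [lumvohavu]

[lumvohavu]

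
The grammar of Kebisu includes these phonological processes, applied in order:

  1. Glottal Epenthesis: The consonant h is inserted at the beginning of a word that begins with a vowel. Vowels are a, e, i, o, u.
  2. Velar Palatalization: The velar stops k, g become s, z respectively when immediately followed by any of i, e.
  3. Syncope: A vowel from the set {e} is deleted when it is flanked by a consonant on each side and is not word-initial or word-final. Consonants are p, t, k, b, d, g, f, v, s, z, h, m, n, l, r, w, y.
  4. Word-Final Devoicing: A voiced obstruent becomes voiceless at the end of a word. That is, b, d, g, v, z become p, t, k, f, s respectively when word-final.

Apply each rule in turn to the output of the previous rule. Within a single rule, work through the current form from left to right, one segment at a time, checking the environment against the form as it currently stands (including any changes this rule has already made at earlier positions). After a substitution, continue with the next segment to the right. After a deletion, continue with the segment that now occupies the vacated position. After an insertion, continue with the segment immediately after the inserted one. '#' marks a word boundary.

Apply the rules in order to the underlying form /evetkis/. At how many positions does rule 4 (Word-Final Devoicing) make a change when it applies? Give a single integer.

0

1 Glottal Epenthesis: [evetkis] → [hevetkis]
2 Velar Palatalization: [hevetkis] → [hevetsis]
3 Syncope: [hevetsis] → [hvtsis]
4 Word-Final Devoicing: no change — [hvtsis]
Rule 4 changed 0 position(s).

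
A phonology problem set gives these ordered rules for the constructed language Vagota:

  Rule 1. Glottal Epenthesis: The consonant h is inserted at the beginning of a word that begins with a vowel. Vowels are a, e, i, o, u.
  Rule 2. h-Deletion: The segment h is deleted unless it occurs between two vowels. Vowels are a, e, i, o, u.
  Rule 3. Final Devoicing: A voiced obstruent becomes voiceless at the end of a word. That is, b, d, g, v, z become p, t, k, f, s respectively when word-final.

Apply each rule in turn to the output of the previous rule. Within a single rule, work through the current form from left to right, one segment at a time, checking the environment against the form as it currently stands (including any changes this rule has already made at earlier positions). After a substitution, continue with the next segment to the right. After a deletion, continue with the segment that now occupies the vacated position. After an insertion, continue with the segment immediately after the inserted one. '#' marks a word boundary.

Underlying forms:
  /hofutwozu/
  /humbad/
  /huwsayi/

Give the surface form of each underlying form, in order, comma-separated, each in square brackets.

/hofutwozu/:
  Rule 1 Glottal Epenthesis: no change — [hofutwozu]
  Rule 2 h-Deletion: [hofutwozu] → [ofutwozu]
  Rule 3 Final Devoicing: no change — [ofutwozu]
/humbad/:
  Rule 1 Glottal Epenthesis: no change — [humbad]
  Rule 2 h-Deletion: [humbad] → [umbad]
  Rule 3 Final Devoicing: [umbad] → [umbat]
/huwsayi/:
  Rule 1 Glottal Epenthesis: no change — [huwsayi]
  Rule 2 h-Deletion: [huwsayi] → [uwsayi]
  Rule 3 Final Devoicing: no change — [uwsayi]

[ofutwozu], [umbat], [uwsayi]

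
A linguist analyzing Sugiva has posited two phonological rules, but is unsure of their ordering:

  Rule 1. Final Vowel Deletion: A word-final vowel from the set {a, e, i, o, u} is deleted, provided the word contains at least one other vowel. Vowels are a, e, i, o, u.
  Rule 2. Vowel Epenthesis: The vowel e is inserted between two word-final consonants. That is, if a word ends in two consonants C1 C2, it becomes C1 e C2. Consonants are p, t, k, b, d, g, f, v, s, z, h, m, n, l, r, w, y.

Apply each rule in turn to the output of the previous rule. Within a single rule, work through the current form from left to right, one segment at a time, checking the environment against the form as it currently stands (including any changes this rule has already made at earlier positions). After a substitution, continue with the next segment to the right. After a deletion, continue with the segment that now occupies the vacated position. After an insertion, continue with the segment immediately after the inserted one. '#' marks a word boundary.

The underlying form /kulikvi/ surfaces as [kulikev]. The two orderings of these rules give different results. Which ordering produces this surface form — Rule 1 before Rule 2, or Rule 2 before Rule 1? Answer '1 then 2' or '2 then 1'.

Order 1 then 2:
  1 Final Vowel Deletion: [kulikvi] → [kulikv]
  2 Vowel Epenthesis: [kulikv] → [kulikev]
  result: [kulikev]
Order 2 then 1:
  2 Vowel Epenthesis: no change — [kulikvi]
  1 Final Vowel Deletion: [kulikvi] → [kulikv]
  result: [kulikv]

1 then 2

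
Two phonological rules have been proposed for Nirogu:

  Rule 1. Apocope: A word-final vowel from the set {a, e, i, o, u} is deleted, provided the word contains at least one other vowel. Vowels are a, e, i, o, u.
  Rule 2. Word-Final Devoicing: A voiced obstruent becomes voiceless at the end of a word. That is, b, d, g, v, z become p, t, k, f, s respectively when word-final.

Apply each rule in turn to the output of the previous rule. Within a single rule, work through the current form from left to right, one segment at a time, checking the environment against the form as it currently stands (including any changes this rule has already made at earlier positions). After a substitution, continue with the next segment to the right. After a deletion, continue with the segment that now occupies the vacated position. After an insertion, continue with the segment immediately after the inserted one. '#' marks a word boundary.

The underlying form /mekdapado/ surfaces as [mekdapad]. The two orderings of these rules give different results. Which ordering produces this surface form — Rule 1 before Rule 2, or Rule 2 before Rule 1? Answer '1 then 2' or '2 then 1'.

2 then 1

Order 1 then 2:
  1 Apocope: [mekdapado] → [mekdapad]
  2 Word-Final Devoicing: [mekdapad] → [mekdapat]
  result: [mekdapat]
Order 2 then 1:
  2 Word-Final Devoicing: no change — [mekdapado]
  1 Apocope: [mekdapado] → [mekdapad]
  result: [mekdapad]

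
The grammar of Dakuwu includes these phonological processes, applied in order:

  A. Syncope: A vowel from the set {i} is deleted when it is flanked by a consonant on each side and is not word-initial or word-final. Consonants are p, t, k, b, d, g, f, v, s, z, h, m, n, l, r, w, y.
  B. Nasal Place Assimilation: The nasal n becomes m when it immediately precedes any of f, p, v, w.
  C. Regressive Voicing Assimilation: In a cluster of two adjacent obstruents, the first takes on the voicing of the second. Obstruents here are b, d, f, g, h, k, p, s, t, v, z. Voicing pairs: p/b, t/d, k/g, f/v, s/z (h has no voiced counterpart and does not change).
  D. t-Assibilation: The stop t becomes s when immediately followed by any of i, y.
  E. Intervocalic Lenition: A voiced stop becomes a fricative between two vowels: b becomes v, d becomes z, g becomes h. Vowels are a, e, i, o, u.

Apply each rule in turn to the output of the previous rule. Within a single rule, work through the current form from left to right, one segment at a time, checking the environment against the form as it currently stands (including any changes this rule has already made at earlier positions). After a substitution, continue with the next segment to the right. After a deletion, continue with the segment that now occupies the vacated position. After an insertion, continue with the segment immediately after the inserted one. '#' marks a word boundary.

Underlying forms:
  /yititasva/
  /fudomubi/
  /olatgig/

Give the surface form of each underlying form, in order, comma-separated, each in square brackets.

/yititasva/:
  A Syncope: [yititasva] → [yttasva]
  B Nasal Place Assimilation: no change — [yttasva]
  C Regressive Voicing Assimilation: [yttasva] → [yttazva]
  D t-Assibilation: no change — [yttazva]
  E Intervocalic Lenition: no change — [yttazva]
/fudomubi/:
  A Syncope: no change — [fudomubi]
  B Nasal Place Assimilation: no change — [fudomubi]
  C Regressive Voicing Assimilation: no change — [fudomubi]
  D t-Assibilation: no change — [fudomubi]
  E Intervocalic Lenition: [fudomubi] → [fuzomuvi]
/olatgig/:
  A Syncope: [olatgig] → [olatgg]
  B Nasal Place Assimilation: no change — [olatgg]
  C Regressive Voicing Assimilation: [olatgg] → [oladgg]
  D t-Assibilation: no change — [oladgg]
  E Intervocalic Lenition: no change — [oladgg]

[yttazva], [fuzomuvi], [oladgg]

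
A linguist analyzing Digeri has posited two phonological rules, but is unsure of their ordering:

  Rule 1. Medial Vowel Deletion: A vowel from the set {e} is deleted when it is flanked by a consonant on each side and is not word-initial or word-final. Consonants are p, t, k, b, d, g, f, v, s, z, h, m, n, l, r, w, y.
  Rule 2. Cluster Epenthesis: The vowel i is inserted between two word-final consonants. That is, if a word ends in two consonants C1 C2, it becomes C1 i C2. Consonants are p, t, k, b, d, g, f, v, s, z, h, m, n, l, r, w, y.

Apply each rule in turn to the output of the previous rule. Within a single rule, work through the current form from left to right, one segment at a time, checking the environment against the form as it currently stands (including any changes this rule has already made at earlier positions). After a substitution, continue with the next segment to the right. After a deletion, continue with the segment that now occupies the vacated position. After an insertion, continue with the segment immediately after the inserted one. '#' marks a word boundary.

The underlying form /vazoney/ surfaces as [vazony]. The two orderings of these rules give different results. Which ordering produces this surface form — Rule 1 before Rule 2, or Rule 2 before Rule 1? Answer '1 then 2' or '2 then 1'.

Order 1 then 2:
  1 Medial Vowel Deletion: [vazoney] → [vazony]
  2 Cluster Epenthesis: [vazony] → [vazoniy]
  result: [vazoniy]
Order 2 then 1:
  2 Cluster Epenthesis: no change — [vazoney]
  1 Medial Vowel Deletion: [vazoney] → [vazony]
  result: [vazony]

2 then 1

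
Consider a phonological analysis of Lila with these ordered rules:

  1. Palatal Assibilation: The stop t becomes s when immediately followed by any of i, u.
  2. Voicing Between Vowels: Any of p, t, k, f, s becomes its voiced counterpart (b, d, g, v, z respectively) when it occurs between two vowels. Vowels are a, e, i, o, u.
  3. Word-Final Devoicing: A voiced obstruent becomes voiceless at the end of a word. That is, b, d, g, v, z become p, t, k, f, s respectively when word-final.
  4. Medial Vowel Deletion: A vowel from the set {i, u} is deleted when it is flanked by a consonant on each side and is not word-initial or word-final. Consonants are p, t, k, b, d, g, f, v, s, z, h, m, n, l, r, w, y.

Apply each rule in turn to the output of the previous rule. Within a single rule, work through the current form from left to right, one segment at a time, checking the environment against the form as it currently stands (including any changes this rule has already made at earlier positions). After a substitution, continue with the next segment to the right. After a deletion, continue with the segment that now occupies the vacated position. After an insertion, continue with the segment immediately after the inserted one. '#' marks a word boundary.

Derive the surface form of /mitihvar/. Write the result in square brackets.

[mzhvar]

1 Palatal Assibilation: [mitihvar] → [misihvar]
2 Voicing Between Vowels: [misihvar] → [mizihvar]
3 Word-Final Devoicing: no change — [mizihvar]
4 Medial Vowel Deletion: [mizihvar] → [mzhvar]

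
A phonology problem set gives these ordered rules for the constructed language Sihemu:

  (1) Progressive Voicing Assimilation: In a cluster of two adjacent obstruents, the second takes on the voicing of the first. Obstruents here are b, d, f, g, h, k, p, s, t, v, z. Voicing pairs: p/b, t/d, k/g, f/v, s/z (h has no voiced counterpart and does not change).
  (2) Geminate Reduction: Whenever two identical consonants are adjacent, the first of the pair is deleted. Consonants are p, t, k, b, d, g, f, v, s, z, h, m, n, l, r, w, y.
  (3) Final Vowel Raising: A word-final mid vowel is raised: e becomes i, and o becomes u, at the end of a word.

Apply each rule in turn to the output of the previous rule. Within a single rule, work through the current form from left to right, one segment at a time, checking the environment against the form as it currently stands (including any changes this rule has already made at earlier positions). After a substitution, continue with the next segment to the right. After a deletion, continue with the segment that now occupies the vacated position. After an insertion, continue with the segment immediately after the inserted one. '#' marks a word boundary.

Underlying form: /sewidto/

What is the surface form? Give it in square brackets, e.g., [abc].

(1) Progressive Voicing Assimilation: [sewidto] → [sewiddo]
(2) Geminate Reduction: [sewiddo] → [sewido]
(3) Final Vowel Raising: [sewido] → [sewidu]

[sewidu]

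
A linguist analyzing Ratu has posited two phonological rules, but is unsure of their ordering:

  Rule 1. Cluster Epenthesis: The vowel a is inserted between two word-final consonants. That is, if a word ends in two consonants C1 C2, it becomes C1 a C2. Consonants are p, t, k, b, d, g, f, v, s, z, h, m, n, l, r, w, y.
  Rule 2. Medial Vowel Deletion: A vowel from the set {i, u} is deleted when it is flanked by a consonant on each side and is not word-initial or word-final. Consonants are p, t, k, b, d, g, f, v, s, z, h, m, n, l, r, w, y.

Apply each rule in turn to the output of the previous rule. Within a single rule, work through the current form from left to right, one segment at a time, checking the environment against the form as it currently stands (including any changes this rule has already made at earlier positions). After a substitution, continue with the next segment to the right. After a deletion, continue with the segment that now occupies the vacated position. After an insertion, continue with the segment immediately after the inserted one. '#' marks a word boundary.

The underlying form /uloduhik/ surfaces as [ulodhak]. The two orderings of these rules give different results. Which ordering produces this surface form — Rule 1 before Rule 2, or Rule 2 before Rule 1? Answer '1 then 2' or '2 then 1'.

Order 1 then 2:
  1 Cluster Epenthesis: no change — [uloduhik]
  2 Medial Vowel Deletion: [uloduhik] → [ulodhk]
  result: [ulodhk]
Order 2 then 1:
  2 Medial Vowel Deletion: [uloduhik] → [ulodhk]
  1 Cluster Epenthesis: [ulodhk] → [ulodhak]
  result: [ulodhak]

2 then 1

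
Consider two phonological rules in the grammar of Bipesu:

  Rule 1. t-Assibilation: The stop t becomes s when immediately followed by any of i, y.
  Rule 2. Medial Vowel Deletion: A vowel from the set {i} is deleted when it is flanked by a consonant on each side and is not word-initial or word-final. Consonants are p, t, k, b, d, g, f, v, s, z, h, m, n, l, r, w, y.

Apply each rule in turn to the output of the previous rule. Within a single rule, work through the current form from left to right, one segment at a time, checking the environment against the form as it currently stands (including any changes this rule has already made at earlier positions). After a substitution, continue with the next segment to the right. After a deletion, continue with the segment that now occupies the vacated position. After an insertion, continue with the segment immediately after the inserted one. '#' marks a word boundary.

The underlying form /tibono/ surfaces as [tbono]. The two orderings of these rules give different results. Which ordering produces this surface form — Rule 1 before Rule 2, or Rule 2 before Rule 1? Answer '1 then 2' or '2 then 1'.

2 then 1

Order 1 then 2:
  1 t-Assibilation: [tibono] → [sibono]
  2 Medial Vowel Deletion: [sibono] → [sbono]
  result: [sbono]
Order 2 then 1:
  2 Medial Vowel Deletion: [tibono] → [tbono]
  1 t-Assibilation: no change — [tbono]
  result: [tbono]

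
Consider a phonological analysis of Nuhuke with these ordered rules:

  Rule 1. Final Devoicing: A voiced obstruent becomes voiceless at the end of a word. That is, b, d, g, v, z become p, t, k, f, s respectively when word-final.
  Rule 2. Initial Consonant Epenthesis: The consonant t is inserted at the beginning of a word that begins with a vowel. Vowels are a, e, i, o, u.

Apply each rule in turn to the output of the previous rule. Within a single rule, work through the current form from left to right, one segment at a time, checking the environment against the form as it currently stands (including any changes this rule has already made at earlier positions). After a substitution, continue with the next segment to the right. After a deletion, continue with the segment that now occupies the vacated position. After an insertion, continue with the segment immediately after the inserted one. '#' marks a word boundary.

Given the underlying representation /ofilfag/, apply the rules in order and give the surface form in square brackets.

Rule 1 Final Devoicing: [ofilfag] → [ofilfak]
Rule 2 Initial Consonant Epenthesis: [ofilfak] → [tofilfak]

[tofilfak]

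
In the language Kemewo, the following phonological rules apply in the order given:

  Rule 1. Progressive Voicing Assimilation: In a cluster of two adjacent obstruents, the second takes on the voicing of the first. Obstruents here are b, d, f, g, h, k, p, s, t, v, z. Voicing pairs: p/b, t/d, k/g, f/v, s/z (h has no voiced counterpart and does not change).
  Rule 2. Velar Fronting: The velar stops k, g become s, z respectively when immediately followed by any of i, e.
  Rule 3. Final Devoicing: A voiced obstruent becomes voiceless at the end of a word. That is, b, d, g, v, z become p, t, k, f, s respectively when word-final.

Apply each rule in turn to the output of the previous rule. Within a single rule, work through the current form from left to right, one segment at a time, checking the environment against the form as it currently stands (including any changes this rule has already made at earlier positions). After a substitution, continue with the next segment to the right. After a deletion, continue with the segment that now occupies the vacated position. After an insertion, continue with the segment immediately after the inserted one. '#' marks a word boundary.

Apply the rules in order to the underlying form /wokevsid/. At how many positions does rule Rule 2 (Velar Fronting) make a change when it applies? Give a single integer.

1

Rule 1 Progressive Voicing Assimilation: [wokevsid] → [wokevzid]
Rule 2 Velar Fronting: [wokevzid] → [wosevzid]
Rule 3 Final Devoicing: [wosevzid] → [wosevzit]
Rule Rule 2 changed 1 position(s).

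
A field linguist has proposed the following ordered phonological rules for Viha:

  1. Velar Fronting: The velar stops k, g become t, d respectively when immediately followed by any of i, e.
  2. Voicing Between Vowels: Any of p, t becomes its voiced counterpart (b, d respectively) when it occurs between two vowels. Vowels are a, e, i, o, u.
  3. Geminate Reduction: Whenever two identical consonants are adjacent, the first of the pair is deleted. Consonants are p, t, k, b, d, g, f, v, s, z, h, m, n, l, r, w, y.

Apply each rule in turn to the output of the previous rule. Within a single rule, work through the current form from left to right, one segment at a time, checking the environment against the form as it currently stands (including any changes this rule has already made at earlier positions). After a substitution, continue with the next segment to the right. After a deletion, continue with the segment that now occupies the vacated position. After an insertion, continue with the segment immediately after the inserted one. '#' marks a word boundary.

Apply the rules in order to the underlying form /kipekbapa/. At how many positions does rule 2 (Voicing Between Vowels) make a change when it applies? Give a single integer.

1 Velar Fronting: [kipekbapa] → [tipekbapa]
2 Voicing Between Vowels: [tipekbapa] → [tibekbaba]
3 Geminate Reduction: no change — [tibekbaba]
Rule 2 changed 2 position(s).

2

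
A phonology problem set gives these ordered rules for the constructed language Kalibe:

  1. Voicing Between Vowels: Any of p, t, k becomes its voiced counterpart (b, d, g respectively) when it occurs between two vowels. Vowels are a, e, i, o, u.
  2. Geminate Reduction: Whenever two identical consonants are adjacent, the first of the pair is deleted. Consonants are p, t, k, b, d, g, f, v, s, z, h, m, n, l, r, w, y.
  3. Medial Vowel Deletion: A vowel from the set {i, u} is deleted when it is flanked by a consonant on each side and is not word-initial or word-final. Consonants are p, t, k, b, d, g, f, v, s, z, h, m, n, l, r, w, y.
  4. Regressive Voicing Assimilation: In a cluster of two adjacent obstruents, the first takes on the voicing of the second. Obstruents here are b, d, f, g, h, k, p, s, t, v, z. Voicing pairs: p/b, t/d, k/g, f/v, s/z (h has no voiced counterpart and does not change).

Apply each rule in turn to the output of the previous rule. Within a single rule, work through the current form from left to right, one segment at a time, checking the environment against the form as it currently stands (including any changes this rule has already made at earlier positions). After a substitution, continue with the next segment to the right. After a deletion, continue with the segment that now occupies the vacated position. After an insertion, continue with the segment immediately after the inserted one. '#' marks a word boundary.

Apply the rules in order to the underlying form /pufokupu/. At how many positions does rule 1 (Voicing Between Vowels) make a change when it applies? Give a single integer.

2

1 Voicing Between Vowels: [pufokupu] → [pufogubu]
2 Geminate Reduction: no change — [pufogubu]
3 Medial Vowel Deletion: [pufogubu] → [pfogbu]
4 Regressive Voicing Assimilation: no change — [pfogbu]
Rule 1 changed 2 position(s).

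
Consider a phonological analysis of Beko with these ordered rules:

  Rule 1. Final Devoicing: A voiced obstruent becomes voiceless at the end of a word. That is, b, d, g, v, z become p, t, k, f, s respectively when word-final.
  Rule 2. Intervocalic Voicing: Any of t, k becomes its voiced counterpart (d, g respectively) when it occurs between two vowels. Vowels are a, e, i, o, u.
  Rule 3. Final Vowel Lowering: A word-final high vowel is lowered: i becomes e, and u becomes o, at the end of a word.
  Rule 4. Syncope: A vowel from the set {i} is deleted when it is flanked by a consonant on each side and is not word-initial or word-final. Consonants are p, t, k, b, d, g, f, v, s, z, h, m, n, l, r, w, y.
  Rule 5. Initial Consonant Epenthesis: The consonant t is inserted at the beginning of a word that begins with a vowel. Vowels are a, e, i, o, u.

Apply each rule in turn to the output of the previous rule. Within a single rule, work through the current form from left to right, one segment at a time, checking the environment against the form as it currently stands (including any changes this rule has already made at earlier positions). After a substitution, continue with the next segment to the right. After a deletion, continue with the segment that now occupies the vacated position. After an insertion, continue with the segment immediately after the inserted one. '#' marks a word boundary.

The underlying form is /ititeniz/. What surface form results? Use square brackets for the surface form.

Rule 1 Final Devoicing: [ititeniz] → [ititenis]
Rule 2 Intervocalic Voicing: [ititenis] → [ididenis]
Rule 3 Final Vowel Lowering: no change — [ididenis]
Rule 4 Syncope: [ididenis] → [iddens]
Rule 5 Initial Consonant Epenthesis: [iddens] → [tiddens]

[tiddens]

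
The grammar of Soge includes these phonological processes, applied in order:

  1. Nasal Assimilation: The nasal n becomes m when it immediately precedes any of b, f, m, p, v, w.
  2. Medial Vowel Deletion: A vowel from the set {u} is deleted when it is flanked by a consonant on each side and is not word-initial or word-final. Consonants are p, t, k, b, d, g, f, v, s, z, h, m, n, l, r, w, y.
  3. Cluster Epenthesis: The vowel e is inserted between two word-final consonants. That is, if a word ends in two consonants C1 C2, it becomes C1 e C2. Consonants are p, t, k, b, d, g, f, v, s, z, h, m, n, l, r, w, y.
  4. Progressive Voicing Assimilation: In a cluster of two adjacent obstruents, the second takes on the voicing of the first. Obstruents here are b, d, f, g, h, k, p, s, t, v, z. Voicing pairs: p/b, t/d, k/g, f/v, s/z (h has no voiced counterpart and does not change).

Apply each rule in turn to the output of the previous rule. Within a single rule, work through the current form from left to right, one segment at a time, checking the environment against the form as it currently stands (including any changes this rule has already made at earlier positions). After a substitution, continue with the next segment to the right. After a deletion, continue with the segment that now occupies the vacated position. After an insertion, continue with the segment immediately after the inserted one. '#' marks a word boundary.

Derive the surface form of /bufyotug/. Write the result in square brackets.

1 Nasal Assimilation: no change — [bufyotug]
2 Medial Vowel Deletion: [bufyotug] → [bfyotg]
3 Cluster Epenthesis: [bfyotg] → [bfyoteg]
4 Progressive Voicing Assimilation: [bfyoteg] → [bvyoteg]

[bvyoteg]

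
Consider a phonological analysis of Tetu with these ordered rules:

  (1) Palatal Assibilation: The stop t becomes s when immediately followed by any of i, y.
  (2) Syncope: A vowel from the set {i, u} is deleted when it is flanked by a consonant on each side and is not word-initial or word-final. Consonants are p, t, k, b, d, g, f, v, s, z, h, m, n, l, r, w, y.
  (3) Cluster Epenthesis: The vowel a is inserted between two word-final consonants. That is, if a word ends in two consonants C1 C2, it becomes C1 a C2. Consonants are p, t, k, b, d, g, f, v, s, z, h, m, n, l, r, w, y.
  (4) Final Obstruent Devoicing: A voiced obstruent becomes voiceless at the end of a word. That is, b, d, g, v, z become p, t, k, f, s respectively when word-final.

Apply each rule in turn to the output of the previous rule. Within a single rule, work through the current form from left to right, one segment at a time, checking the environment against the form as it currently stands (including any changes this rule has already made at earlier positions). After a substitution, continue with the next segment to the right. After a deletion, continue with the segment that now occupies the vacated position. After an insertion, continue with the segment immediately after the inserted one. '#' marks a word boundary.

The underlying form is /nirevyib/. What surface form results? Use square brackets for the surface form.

[nrevyap]

(1) Palatal Assibilation: no change — [nirevyib]
(2) Syncope: [nirevyib] → [nrevyb]
(3) Cluster Epenthesis: [nrevyb] → [nrevyab]
(4) Final Obstruent Devoicing: [nrevyab] → [nrevyap]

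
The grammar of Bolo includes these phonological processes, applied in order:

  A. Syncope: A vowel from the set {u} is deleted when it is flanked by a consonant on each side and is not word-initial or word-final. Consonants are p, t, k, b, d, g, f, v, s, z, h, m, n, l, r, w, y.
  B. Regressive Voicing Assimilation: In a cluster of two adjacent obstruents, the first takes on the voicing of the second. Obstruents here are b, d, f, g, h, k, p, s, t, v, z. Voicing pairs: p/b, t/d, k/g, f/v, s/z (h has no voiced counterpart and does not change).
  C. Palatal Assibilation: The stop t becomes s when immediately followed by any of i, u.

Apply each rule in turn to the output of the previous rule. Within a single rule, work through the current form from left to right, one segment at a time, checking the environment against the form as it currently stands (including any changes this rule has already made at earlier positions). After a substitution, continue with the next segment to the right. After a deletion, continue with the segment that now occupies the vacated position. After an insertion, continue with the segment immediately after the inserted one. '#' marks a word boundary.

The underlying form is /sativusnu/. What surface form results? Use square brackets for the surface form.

[sasifsnu]

A Syncope: [sativusnu] → [sativsnu]
B Regressive Voicing Assimilation: [sativsnu] → [satifsnu]
C Palatal Assibilation: [satifsnu] → [sasifsnu]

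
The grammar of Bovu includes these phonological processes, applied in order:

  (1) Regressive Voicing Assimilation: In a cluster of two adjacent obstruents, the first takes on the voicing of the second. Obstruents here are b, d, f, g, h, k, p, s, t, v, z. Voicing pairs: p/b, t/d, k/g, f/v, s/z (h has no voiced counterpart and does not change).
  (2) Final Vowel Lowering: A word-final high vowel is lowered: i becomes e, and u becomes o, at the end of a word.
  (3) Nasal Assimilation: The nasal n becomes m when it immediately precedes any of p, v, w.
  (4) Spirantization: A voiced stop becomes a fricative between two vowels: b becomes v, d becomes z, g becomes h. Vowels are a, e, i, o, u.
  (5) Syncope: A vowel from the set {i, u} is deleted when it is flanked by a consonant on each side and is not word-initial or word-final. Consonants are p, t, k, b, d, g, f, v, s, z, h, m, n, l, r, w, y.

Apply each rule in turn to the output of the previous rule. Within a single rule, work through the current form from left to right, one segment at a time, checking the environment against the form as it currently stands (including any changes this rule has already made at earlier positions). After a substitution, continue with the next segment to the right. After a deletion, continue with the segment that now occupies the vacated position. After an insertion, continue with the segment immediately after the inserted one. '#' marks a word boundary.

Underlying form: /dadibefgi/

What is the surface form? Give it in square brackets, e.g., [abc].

[dazvevge]

(1) Regressive Voicing Assimilation: [dadibefgi] → [dadibevgi]
(2) Final Vowel Lowering: [dadibevgi] → [dadibevge]
(3) Nasal Assimilation: no change — [dadibevge]
(4) Spirantization: [dadibevge] → [dazivevge]
(5) Syncope: [dazivevge] → [dazvevge]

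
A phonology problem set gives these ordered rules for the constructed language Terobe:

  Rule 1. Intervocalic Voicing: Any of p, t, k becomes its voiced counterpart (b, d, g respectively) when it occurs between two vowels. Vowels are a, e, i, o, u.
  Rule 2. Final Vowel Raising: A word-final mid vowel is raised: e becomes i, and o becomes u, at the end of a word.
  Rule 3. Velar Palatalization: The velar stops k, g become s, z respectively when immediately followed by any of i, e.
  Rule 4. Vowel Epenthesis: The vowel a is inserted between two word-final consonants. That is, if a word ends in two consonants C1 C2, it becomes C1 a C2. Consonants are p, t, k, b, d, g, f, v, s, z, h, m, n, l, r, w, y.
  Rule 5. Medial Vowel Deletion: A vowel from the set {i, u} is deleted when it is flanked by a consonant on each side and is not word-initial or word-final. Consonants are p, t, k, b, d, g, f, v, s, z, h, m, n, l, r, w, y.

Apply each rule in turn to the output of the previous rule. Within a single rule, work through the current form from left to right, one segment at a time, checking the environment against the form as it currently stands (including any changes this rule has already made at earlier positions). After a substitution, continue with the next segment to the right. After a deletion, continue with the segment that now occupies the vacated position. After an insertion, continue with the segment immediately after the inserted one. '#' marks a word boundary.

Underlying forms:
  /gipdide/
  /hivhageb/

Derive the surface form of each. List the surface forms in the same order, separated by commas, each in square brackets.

/gipdide/:
  Rule 1 Intervocalic Voicing: no change — [gipdide]
  Rule 2 Final Vowel Raising: [gipdide] → [gipdidi]
  Rule 3 Velar Palatalization: [gipdidi] → [zipdidi]
  Rule 4 Vowel Epenthesis: no change — [zipdidi]
  Rule 5 Medial Vowel Deletion: [zipdidi] → [zpddi]
/hivhageb/:
  Rule 1 Intervocalic Voicing: no change — [hivhageb]
  Rule 2 Final Vowel Raising: no change — [hivhageb]
  Rule 3 Velar Palatalization: [hivhageb] → [hivhazeb]
  Rule 4 Vowel Epenthesis: no change — [hivhazeb]
  Rule 5 Medial Vowel Deletion: [hivhazeb] → [hvhazeb]

[zpddi], [hvhazeb]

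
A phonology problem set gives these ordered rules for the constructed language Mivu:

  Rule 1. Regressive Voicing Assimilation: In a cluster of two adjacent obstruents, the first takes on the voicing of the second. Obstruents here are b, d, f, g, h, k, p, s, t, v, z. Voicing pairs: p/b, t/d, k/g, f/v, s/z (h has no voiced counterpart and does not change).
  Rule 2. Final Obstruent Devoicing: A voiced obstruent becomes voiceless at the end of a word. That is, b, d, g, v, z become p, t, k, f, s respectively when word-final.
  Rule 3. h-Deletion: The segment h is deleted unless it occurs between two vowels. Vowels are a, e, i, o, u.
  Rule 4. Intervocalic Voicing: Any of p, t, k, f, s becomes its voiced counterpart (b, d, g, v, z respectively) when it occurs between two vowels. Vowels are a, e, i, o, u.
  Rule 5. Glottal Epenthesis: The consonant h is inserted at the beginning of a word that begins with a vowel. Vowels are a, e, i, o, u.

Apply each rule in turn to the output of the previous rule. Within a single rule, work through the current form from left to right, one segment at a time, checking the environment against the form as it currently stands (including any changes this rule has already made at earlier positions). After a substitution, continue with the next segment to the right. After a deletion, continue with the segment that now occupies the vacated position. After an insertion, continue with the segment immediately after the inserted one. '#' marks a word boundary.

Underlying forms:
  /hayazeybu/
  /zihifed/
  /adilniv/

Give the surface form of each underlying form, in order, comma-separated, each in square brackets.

[hayazeybu], [zihivet], [hadilnif]

/hayazeybu/:
  Rule 1 Regressive Voicing Assimilation: no change — [hayazeybu]
  Rule 2 Final Obstruent Devoicing: no change — [hayazeybu]
  Rule 3 h-Deletion: [hayazeybu] → [ayazeybu]
  Rule 4 Intervocalic Voicing: no change — [ayazeybu]
  Rule 5 Glottal Epenthesis: [ayazeybu] → [hayazeybu]
/zihifed/:
  Rule 1 Regressive Voicing Assimilation: no change — [zihifed]
  Rule 2 Final Obstruent Devoicing: [zihifed] → [zihifet]
  Rule 3 h-Deletion: no change — [zihifet]
  Rule 4 Intervocalic Voicing: [zihifet] → [zihivet]
  Rule 5 Glottal Epenthesis: no change — [zihivet]
/adilniv/:
  Rule 1 Regressive Voicing Assimilation: no change — [adilniv]
  Rule 2 Final Obstruent Devoicing: [adilniv] → [adilnif]
  Rule 3 h-Deletion: no change — [adilnif]
  Rule 4 Intervocalic Voicing: no change — [adilnif]
  Rule 5 Glottal Epenthesis: [adilnif] → [hadilnif]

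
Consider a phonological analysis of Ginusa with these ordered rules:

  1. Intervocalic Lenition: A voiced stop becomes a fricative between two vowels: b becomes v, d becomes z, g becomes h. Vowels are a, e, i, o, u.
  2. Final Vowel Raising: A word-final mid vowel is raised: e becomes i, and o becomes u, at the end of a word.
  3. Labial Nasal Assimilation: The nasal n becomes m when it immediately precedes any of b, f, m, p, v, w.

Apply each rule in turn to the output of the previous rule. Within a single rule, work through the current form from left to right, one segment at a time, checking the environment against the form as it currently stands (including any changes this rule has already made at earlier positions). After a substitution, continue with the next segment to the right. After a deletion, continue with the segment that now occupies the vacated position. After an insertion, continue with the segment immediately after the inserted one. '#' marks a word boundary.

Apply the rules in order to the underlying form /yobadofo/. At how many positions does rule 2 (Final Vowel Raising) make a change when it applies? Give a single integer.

1 Intervocalic Lenition: [yobadofo] → [yovazofo]
2 Final Vowel Raising: [yovazofo] → [yovazofu]
3 Labial Nasal Assimilation: no change — [yovazofu]
Rule 2 changed 1 position(s).

1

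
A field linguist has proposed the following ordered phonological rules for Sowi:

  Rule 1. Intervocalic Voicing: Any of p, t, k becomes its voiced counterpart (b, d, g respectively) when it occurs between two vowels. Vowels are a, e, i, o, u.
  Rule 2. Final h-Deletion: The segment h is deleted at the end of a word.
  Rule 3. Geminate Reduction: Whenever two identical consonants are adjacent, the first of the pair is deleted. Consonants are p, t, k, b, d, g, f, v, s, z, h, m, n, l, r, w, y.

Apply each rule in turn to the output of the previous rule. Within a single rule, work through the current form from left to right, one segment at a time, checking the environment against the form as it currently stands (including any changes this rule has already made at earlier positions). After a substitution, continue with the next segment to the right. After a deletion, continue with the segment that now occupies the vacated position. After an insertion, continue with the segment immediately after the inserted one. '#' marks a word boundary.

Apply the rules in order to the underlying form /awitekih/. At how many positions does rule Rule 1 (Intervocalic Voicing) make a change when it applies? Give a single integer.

Rule 1 Intervocalic Voicing: [awitekih] → [awidegih]
Rule 2 Final h-Deletion: [awidegih] → [awidegi]
Rule 3 Geminate Reduction: no change — [awidegi]
Rule Rule 1 changed 2 position(s).

2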